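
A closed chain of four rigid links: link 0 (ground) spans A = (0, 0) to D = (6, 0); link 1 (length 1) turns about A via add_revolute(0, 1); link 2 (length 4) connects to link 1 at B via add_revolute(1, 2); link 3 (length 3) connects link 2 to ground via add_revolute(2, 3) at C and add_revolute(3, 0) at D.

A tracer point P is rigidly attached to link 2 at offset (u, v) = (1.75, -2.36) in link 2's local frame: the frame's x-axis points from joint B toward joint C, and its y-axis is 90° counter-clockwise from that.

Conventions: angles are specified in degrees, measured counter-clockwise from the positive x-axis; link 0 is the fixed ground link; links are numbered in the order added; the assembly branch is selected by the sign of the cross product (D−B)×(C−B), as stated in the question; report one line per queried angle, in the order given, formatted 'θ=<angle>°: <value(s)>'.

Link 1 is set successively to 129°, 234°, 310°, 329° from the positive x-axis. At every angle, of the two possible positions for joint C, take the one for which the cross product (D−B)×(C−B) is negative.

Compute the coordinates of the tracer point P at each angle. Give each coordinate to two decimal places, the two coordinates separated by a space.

A=(0,0), D=(6.00,0)
θ=129°: B = A + 1.00·(cos129°, sin129°) = (-0.6293, 0.7771)
θ=129°: |BD| = 6.6747
θ=129°: circle(B,4.00) ∩ circle(D,3.00): a=3.8617, h=1.0426
θ=129°:   candidates: C₊=(3.3275,1.3631) cross=6.959; C₋=(3.0847,-0.7080) cross=-6.959
θ=129°:   branch - wants cross < 0 → take C=(3.0847,-0.7080) (cross=-6.959)
θ=129°: ex = (C−B)/|BC| = (0.9285,-0.3713); ey = (0.3713,0.9285)
θ=129°: P = B + 1.75·ex + -2.36·ey = (0.1193,-2.0639)
θ=234°: B = A + 1.00·(cos234°, sin234°) = (-0.5878, -0.8090)
θ=234°: |BD| = 6.6373
θ=234°: circle(B,4.00) ∩ circle(D,3.00): a=3.8460, h=1.0994
θ=234°:   candidates: C₊=(3.0955,0.7509) cross=7.297; C₋=(3.3635,-1.4314) cross=-7.297
θ=234°:   branch - wants cross < 0 → take C=(3.3635,-1.4314) (cross=-7.297)
θ=234°: ex = (C−B)/|BC| = (0.9878,-0.1556); ey = (0.1556,0.9878)
θ=234°: P = B + 1.75·ex + -2.36·ey = (0.7737,-3.4126)
θ=310°: B = A + 1.00·(cos310°, sin310°) = (0.6428, -0.7660)
θ=310°: |BD| = 5.4117
θ=310°: circle(B,4.00) ∩ circle(D,3.00): a=3.3526, h=2.1818
θ=310°:   candidates: C₊=(3.6528,1.8683) cross=11.807; C₋=(4.2705,-2.4513) cross=-11.807
θ=310°:   branch - wants cross < 0 → take C=(4.2705,-2.4513) (cross=-11.807)
θ=310°: ex = (C−B)/|BC| = (0.9069,-0.4213); ey = (0.4213,0.9069)
θ=310°: P = B + 1.75·ex + -2.36·ey = (1.2356,-3.6437)
θ=329°: B = A + 1.00·(cos329°, sin329°) = (0.8572, -0.5150)
θ=329°: |BD| = 5.1686
θ=329°: circle(B,4.00) ∩ circle(D,3.00): a=3.2615, h=2.3158
θ=329°:   candidates: C₊=(3.8716,2.1142) cross=11.969; C₋=(4.3332,-2.4943) cross=-11.969
θ=329°:   branch - wants cross < 0 → take C=(4.3332,-2.4943) (cross=-11.969)
θ=329°: ex = (C−B)/|BC| = (0.8690,-0.4948); ey = (0.4948,0.8690)
θ=329°: P = B + 1.75·ex + -2.36·ey = (1.2101,-3.4318)

θ=129°: 0.12 -2.06
θ=234°: 0.77 -3.41
θ=310°: 1.24 -3.64
θ=329°: 1.21 -3.43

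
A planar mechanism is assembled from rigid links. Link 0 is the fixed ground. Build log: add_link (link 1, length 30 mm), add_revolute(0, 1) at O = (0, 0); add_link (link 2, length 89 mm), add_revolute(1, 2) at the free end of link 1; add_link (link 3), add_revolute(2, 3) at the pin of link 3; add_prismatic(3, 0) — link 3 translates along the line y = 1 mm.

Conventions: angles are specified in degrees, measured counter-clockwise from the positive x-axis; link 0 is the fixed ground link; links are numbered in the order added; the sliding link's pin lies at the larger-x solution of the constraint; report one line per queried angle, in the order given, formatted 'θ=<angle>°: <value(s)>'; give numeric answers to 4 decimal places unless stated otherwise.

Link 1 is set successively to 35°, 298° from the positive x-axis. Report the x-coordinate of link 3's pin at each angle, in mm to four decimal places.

geometry: r = 30 mm, L = 89 mm, e = 1 mm
θ=35°: crank pin P = (r cos θ, r sin θ) = (24.574561, 17.207293)
θ=35°: h = r sin θ − e = 17.207293 − 1 = 16.207293
θ=35°: x = r cos θ + √(L² − h²) = 24.574561 + 87.511849 = 112.086410
θ=298°: crank pin P = (r cos θ, r sin θ) = (14.084147, -26.488428)
θ=298°: h = r sin θ − e = -26.488428 − 1 = -27.488428
θ=298°: x = r cos θ + √(L² − h²) = 14.084147 + 84.648605 = 98.732752

θ=35°: 112.0864
θ=298°: 98.7328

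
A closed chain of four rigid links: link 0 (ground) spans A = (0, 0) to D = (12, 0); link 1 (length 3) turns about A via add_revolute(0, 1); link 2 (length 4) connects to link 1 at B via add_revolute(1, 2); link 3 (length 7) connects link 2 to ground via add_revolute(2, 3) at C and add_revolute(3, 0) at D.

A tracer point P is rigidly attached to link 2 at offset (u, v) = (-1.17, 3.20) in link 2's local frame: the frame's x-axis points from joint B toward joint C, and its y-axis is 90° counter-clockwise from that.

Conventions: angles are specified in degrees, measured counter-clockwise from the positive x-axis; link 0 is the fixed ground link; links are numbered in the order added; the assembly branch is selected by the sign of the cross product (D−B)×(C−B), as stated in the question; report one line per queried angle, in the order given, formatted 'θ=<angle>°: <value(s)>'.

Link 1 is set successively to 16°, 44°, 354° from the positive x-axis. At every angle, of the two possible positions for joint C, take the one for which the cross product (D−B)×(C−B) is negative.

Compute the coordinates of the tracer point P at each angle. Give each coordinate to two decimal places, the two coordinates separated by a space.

A=(0,0), D=(12.00,0)
θ=16°: B = A + 3.00·(cos16°, sin16°) = (2.8838, 0.8269)
θ=16°: |BD| = 9.1536
θ=16°: circle(B,4.00) ∩ circle(D,7.00): a=2.7743, h=2.8816
θ=16°:   candidates: C₊=(5.9070,3.4461) cross=26.377; C₋=(5.3864,-2.2935) cross=-26.377
θ=16°:   branch - wants cross < 0 → take C=(5.3864,-2.2935) (cross=-26.377)
θ=16°: ex = (C−B)/|BC| = (0.6257,-0.7801); ey = (0.7801,0.6257)
θ=16°: P = B + -1.17·ex + 3.20·ey = (4.6481,3.7417)
θ=44°: B = A + 3.00·(cos44°, sin44°) = (2.1580, 2.0840)
θ=44°: |BD| = 10.0602
θ=44°: circle(B,4.00) ∩ circle(D,7.00): a=3.3900, h=2.1232
θ=44°:   candidates: C₊=(5.9143,3.4589) cross=21.360; C₋=(5.0346,-0.6954) cross=-21.360
θ=44°:   branch - wants cross < 0 → take C=(5.0346,-0.6954) (cross=-21.360)
θ=44°: ex = (C−B)/|BC| = (0.7192,-0.6949); ey = (0.6949,0.7192)
θ=44°: P = B + -1.17·ex + 3.20·ey = (3.5401,5.1982)
θ=354°: B = A + 3.00·(cos354°, sin354°) = (2.9836, -0.3136)
θ=354°: |BD| = 9.0219
θ=354°: circle(B,4.00) ∩ circle(D,7.00): a=2.6821, h=2.9676
θ=354°:   candidates: C₊=(5.5609,2.7454) cross=26.773; C₋=(5.7672,-3.1862) cross=-26.773
θ=354°:   branch - wants cross < 0 → take C=(5.7672,-3.1862) (cross=-26.773)
θ=354°: ex = (C−B)/|BC| = (0.6959,-0.7181); ey = (0.7181,0.6959)
θ=354°: P = B + -1.17·ex + 3.20·ey = (4.4674,2.7535)

θ=16°: 4.65 3.74
θ=44°: 3.54 5.20
θ=354°: 4.47 2.75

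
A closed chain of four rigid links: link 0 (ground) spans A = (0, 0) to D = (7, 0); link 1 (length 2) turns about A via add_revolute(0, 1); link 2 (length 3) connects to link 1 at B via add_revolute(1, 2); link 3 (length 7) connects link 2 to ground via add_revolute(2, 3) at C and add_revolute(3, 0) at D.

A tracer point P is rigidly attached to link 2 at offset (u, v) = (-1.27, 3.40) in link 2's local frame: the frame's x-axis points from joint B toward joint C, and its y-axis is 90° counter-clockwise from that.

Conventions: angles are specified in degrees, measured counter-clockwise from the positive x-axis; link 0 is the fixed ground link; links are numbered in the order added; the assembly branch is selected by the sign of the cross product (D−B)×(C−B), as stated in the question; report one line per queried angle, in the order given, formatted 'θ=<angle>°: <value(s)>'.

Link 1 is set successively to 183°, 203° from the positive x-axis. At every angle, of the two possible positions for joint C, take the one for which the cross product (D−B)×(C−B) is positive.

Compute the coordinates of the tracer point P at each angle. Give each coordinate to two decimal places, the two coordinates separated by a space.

A=(0,0), D=(7.00,0)
θ=183°: B = A + 2.00·(cos183°, sin183°) = (-1.9973, -0.1047)
θ=183°: |BD| = 8.9979
θ=183°: circle(B,3.00) ∩ circle(D,7.00): a=2.2762, h=1.9542
θ=183°:   candidates: C₊=(0.2560,1.8759) cross=17.584; C₋=(0.3015,-2.0323) cross=-17.584
θ=183°:   branch + wants cross > 0 → take C=(0.2560,1.8759) (cross=17.584)
θ=183°: ex = (C−B)/|BC| = (0.7511,0.6602); ey = (-0.6602,0.7511)
θ=183°: P = B + -1.27·ex + 3.40·ey = (-5.1958,1.6106)
θ=203°: B = A + 2.00·(cos203°, sin203°) = (-1.8410, -0.7815)
θ=203°: |BD| = 8.8755
θ=203°: circle(B,3.00) ∩ circle(D,7.00): a=2.1843, h=2.0564
θ=203°:   candidates: C₊=(0.1538,1.4592) cross=18.251; C₋=(0.5159,-2.6375) cross=-18.251
θ=203°:   branch + wants cross > 0 → take C=(0.1538,1.4592) (cross=18.251)
θ=203°: ex = (C−B)/|BC| = (0.6649,0.7469); ey = (-0.7469,0.6649)
θ=203°: P = B + -1.27·ex + 3.40·ey = (-5.2249,0.5307)

θ=183°: -5.20 1.61
θ=203°: -5.22 0.53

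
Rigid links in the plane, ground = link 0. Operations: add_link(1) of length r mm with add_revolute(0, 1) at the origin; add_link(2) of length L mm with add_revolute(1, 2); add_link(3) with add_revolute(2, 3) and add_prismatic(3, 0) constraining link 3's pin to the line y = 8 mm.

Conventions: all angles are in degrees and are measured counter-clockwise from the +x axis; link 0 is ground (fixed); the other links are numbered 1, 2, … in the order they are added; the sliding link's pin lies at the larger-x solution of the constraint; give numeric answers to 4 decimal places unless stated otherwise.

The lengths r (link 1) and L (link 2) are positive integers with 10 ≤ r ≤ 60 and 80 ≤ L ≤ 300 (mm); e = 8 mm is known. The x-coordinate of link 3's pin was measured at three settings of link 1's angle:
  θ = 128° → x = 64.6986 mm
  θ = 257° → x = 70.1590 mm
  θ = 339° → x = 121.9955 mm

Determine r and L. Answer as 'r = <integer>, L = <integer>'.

constraint per measurement: (x − r cos θ)² + (r sin θ − e)² = L²
subtracting the θ₁ and θ₂ equations cancels the r² and L² terms:
r = (x₁² − x₂²) / (2[(x₁cos θ₁ + e sin θ₁) − (x₂cos θ₂ + e sin θ₂)]) = 36.9999 → r = 37
L² = (x₁ − r cos θ₁)² + (r sin θ₁ − e)² = 8100.0067 → L = 90.0000 → L = 90
check at θ₃=339°: x = 121.9955 (printed 121.9955) ✓

r = 37, L = 90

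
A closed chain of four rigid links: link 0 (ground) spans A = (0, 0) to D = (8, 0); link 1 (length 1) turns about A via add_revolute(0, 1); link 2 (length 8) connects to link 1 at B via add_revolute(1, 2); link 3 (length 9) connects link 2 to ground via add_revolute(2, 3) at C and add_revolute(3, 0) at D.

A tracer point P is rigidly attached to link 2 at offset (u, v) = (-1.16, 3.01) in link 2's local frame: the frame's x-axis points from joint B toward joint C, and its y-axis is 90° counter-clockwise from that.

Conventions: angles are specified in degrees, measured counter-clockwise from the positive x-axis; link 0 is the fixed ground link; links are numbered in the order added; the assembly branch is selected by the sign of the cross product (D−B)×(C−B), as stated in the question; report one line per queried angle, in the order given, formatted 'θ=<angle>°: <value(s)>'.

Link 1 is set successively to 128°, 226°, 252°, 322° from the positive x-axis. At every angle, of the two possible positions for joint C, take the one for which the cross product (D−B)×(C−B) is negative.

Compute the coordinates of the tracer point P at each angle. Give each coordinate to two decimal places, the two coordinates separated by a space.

A=(0,0), D=(8.00,0)
θ=128°: B = A + 1.00·(cos128°, sin128°) = (-0.6157, 0.7880)
θ=128°: |BD| = 8.6516
θ=128°: circle(B,8.00) ∩ circle(D,9.00): a=3.3433, h=7.2679
θ=128°:   candidates: C₊=(3.3758,7.7212) cross=62.879; C₋=(2.0518,-6.7542) cross=-62.879
θ=128°:   branch - wants cross < 0 → take C=(2.0518,-6.7542) (cross=-62.879)
θ=128°: ex = (C−B)/|BC| = (0.3334,-0.9428); ey = (0.9428,0.3334)
θ=128°: P = B + -1.16·ex + 3.01·ey = (1.8353,2.8853)
θ=226°: B = A + 1.00·(cos226°, sin226°) = (-0.6947, -0.7193)
θ=226°: |BD| = 8.7244
θ=226°: circle(B,8.00) ∩ circle(D,9.00): a=3.3879, h=7.2472
θ=226°:   candidates: C₊=(2.0842,6.7825) cross=63.227; C₋=(3.2793,-7.6625) cross=-63.227
θ=226°:   branch - wants cross < 0 → take C=(3.2793,-7.6625) (cross=-63.227)
θ=226°: ex = (C−B)/|BC| = (0.4967,-0.8679); ey = (0.8679,0.4967)
θ=226°: P = B + -1.16·ex + 3.01·ey = (1.3415,1.7826)
θ=252°: B = A + 1.00·(cos252°, sin252°) = (-0.3090, -0.9511)
θ=252°: |BD| = 8.3633
θ=252°: circle(B,8.00) ∩ circle(D,9.00): a=3.1653, h=7.3472
θ=252°:   candidates: C₊=(2.0002,6.7084) cross=61.446; C₋=(3.6712,-7.8906) cross=-61.446
θ=252°:   branch - wants cross < 0 → take C=(3.6712,-7.8906) (cross=-61.446)
θ=252°: ex = (C−B)/|BC| = (0.4975,-0.8674); ey = (0.8674,0.4975)
θ=252°: P = B + -1.16·ex + 3.01·ey = (1.7249,1.5528)
θ=322°: B = A + 1.00·(cos322°, sin322°) = (0.7880, -0.6157)
θ=322°: |BD| = 7.2382
θ=322°: circle(B,8.00) ∩ circle(D,9.00): a=2.4448, h=7.6173
θ=322°:   candidates: C₊=(2.5760,7.1820) cross=55.136; C₋=(3.8718,-7.9974) cross=-55.136
θ=322°:   branch - wants cross < 0 → take C=(3.8718,-7.9974) (cross=-55.136)
θ=322°: ex = (C−B)/|BC| = (0.3855,-0.9227); ey = (0.9227,0.3855)
θ=322°: P = B + -1.16·ex + 3.01·ey = (3.1182,1.6150)

θ=128°: 1.84 2.89
θ=226°: 1.34 1.78
θ=252°: 1.72 1.55
θ=322°: 3.12 1.61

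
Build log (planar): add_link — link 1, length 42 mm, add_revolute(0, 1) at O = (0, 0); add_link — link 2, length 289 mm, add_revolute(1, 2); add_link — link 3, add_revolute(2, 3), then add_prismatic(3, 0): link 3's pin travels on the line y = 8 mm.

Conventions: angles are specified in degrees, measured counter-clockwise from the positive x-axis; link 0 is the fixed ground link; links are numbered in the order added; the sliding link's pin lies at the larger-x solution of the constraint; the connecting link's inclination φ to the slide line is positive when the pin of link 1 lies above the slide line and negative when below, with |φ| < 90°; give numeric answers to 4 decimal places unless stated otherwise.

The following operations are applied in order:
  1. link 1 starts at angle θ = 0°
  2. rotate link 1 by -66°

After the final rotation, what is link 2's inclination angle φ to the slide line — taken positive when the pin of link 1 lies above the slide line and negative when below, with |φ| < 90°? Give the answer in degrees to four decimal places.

geometry: r = 42 mm, L = 289 mm, e = 8 mm; θ starts at 0°
rotate link 1 by -66°: θ ← 0° -66° = -66°
h = r sin θ − e = -38.368909 − 8 = -46.368909
sin φ = h / L = -46.368909 / 289 = -0.16044605
φ = arcsin(-0.16044605) = -9.232788°

-9.2328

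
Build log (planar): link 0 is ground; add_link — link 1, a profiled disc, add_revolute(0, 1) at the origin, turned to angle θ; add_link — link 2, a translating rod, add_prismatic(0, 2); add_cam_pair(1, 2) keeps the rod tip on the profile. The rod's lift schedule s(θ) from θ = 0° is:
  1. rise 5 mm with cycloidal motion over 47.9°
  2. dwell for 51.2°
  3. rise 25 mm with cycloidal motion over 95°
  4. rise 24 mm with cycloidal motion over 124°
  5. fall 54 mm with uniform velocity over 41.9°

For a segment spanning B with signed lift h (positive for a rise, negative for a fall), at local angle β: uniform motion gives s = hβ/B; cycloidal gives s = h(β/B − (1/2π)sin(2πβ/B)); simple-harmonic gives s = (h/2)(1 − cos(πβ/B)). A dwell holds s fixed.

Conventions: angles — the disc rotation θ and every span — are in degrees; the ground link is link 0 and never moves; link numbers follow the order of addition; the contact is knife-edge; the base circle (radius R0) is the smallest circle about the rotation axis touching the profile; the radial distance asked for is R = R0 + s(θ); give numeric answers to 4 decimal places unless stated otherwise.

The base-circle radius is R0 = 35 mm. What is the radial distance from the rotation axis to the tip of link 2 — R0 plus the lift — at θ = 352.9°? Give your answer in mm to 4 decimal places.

seg 1 [0°–47.9°] cycloidal, h=5: full span → s += 5 → s = 5.0000
seg 2 [47.9°–99.1°] dwell: s stays 5.0000
seg 3 [99.1°–194.1°] cycloidal, h=25: full span → s += 25 → s = 30.0000
seg 4 [194.1°–318.1°] cycloidal, h=24: full span → s += 24 → s = 54.0000
seg 5 [318.1°–360°] uniform, h=-54: θ=352.9° here. β=34.8, B=41.9. -54·34.8/41.9 = -44.8496 → s = 9.1504
R = R0 + s = 35 + 9.1504 = 44.1504

44.1504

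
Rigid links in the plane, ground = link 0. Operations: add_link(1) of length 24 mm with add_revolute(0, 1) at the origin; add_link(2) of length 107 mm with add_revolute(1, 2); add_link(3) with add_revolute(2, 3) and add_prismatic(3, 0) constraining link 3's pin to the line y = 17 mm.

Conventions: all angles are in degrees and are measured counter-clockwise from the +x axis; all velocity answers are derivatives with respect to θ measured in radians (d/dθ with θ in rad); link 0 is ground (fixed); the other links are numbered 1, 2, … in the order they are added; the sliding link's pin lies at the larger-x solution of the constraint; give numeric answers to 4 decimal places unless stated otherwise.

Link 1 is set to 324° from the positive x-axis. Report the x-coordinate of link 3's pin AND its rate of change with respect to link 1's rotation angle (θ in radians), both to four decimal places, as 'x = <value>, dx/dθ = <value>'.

geometry: r = 24 mm, L = 107 mm, e = 17 mm
crank pin P = (r cos θ, r sin θ) = (19.416408, -14.106846)
h = r sin θ − e = -14.106846 − 17 = -31.106846
x = r cos θ + √(L² − h²) = 19.416408 + 102.378534 = 121.794941
dx/dθ = −r sin θ − h·r cos θ/√(L² − h²) (θ in radians; h = -31.106846) = 20.006356

x = 121.7949, dx/dθ = 20.0064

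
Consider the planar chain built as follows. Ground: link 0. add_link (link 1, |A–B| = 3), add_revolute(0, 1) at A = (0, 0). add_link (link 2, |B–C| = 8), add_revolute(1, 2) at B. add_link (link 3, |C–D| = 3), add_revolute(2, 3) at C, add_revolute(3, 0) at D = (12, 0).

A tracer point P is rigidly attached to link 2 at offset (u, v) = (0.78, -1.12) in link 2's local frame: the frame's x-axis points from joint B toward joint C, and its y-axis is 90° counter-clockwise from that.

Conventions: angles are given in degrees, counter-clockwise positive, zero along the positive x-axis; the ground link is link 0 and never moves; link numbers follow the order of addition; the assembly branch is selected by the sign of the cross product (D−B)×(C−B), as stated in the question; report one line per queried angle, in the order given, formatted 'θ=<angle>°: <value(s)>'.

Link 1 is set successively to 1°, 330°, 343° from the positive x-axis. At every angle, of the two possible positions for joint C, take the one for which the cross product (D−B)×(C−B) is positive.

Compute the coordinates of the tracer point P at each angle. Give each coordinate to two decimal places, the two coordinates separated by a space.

A=(0,0), D=(12.00,0)
θ=1°: B = A + 3.00·(cos1°, sin1°) = (2.9995, 0.0524)
θ=1°: |BD| = 9.0006
θ=1°: circle(B,8.00) ∩ circle(D,3.00): a=7.5557, h=2.6291
θ=1°:   candidates: C₊=(10.5704,2.6374) cross=23.663; C₋=(10.5398,-2.6206) cross=-23.663
θ=1°:   branch + wants cross > 0 → take C=(10.5704,2.6374) (cross=23.663)
θ=1°: ex = (C−B)/|BC| = (0.9464,0.3231); ey = (-0.3231,0.9464)
θ=1°: P = B + 0.78·ex + -1.12·ey = (4.0996,-0.7555)
θ=330°: B = A + 3.00·(cos330°, sin330°) = (2.5981, -1.5000)
θ=330°: |BD| = 9.5208
θ=330°: circle(B,8.00) ∩ circle(D,3.00): a=7.6488, h=2.3443
θ=330°:   candidates: C₊=(9.7820,2.0201) cross=22.319; C₋=(10.5207,-2.6099) cross=-22.319
θ=330°:   branch + wants cross > 0 → take C=(9.7820,2.0201) (cross=22.319)
θ=330°: ex = (C−B)/|BC| = (0.8980,0.4400); ey = (-0.4400,0.8980)
θ=330°: P = B + 0.78·ex + -1.12·ey = (3.7913,-2.1625)
θ=343°: B = A + 3.00·(cos343°, sin343°) = (2.8689, -0.8771)
θ=343°: |BD| = 9.1731
θ=343°: circle(B,8.00) ∩ circle(D,3.00): a=7.5844, h=2.5448
θ=343°:   candidates: C₊=(10.1753,2.3813) cross=23.344; C₋=(10.6619,-2.6851) cross=-23.344
θ=343°:   branch + wants cross > 0 → take C=(10.1753,2.3813) (cross=23.344)
θ=343°: ex = (C−B)/|BC| = (0.9133,0.4073); ey = (-0.4073,0.9133)
θ=343°: P = B + 0.78·ex + -1.12·ey = (4.0375,-1.5823)

θ=1°: 4.10 -0.76
θ=330°: 3.79 -2.16
θ=343°: 4.04 -1.58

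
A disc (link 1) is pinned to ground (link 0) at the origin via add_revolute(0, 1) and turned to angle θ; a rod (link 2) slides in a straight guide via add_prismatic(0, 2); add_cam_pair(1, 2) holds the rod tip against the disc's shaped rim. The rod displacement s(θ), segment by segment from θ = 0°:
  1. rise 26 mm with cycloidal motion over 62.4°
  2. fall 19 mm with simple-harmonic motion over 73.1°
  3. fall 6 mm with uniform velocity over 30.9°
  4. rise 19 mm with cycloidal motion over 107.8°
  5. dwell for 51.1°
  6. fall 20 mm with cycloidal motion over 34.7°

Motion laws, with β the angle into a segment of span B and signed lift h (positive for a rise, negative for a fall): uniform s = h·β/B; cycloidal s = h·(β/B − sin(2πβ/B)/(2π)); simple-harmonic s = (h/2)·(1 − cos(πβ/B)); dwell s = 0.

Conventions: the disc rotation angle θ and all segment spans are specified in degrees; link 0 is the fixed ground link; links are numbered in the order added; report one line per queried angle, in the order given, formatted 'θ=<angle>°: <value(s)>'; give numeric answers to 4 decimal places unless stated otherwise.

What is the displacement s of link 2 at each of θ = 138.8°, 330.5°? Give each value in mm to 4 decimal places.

segment 1 (0° to 62.4°, cycloidal, h = 26) is passed completely: s = 0.0000 + (26) = 26.0000
segment 2 (62.4° to 135.5°, simple-harmonic, h = -19) is passed completely: s = 26.0000 + (-19) = 7.0000
θ = 138.8° falls in segment 3 (135.5° to 166.4°, uniform, h = -6): β = 138.8 − 135.5 = 3.3°, B = 30.9°; Δs = -6·3.3/30.9 = -0.6408; s = 7.0000 − 0.6408 = 6.3592
segment 3 (135.5° to 166.4°, uniform, h = -6) is passed completely: s = 7.0000 + (-6) = 1.0000
segment 4 (166.4° to 274.2°, cycloidal, h = 19) is passed completely: s = 1.0000 + (19) = 20.0000
segment 5 (274.2° to 325.3°, dwell): s unchanged at 20.0000
θ = 330.5° falls in segment 6 (325.3° to 360°, cycloidal, h = -20): β = 330.5 − 325.3 = 5.2°, B = 34.7°; Δs = -20·(0.1499 − sin(2π·0.1499)/(2π)) = -0.4236; s = 20.0000 − 0.4236 = 19.5764

θ=138.8°: 6.3592
θ=330.5°: 19.5764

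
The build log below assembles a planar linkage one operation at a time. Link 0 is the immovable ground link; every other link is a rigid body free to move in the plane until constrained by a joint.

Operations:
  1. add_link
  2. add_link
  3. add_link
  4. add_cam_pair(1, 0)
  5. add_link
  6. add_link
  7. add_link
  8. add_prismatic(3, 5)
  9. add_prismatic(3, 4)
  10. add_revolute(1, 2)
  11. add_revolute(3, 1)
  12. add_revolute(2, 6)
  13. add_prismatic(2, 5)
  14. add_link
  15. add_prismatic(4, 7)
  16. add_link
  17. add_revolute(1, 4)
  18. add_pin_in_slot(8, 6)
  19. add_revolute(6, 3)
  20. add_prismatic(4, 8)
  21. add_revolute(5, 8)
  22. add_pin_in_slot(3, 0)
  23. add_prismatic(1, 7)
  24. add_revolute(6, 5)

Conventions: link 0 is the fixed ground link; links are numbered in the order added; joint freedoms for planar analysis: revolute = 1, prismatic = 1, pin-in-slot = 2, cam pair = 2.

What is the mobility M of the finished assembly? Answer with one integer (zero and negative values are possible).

link 0 = ground. State L|J1|J2 = 1|0|0
+link1  2|0|0
+link2  3|0|0
+link3  4|0|0
C(1,0) f=2→J2  4|0|1
+link4  5|0|1
+link5  6|0|1
+link6  7|0|1
P(3,5) f=1→J1  7|1|1
P(3,4) f=1→J1  7|2|1
R(1,2) f=1→J1  7|3|1
R(3,1) f=1→J1  7|4|1
R(2,6) f=1→J1  7|5|1
P(2,5) f=1→J1  7|6|1
+link7  8|6|1
P(4,7) f=1→J1  8|7|1
+link8  9|7|1
R(1,4) f=1→J1  9|8|1
PS(8,6) f=2→J2  9|8|2
R(6,3) f=1→J1  9|9|2
P(4,8) f=1→J1  9|10|2
R(5,8) f=1→J1  9|11|2
PS(3,0) f=2→J2  9|11|3
P(1,7) f=1→J1  9|12|3
R(6,5) f=1→J1  9|13|3
M = 3(9−1)−2·13−3 = 24−26−3 = -5

M = -5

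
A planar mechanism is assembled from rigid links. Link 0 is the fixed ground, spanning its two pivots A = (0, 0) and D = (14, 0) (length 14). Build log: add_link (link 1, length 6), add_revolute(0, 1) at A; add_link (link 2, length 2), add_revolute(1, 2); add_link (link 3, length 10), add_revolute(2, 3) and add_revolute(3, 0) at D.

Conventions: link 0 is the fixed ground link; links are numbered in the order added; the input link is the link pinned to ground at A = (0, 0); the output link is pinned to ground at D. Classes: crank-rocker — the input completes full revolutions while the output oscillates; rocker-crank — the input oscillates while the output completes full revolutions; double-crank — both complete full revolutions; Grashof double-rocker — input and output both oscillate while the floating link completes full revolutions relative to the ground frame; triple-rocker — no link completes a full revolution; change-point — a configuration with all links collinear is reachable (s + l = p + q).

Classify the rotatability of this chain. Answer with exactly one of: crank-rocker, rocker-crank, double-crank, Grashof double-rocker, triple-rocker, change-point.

lengths: ground=14, input=6, coupler=2, output=10
sorted: s=2 (shortest), l=14 (longest), p+q=16
s + l = 16 vs p + q = 16
s + l = p + q → change-point (collinear configuration reachable)

change-point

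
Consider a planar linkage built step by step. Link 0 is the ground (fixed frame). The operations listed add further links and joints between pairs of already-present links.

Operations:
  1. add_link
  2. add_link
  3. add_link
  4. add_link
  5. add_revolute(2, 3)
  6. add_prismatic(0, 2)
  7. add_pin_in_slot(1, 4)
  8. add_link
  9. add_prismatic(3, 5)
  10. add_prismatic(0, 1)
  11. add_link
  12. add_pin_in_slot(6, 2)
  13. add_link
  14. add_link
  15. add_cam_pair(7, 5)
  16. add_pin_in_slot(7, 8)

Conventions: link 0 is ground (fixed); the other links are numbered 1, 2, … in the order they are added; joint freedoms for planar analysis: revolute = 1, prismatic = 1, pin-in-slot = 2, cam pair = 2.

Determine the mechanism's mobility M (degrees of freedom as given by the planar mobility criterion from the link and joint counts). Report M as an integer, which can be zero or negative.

link 0 = ground. State L|J1|J2 = 1|0|0
+link1  2|0|0
+link2  3|0|0
+link3  4|0|0
+link4  5|0|0
R(2,3) f=1→J1  5|1|0
P(0,2) f=1→J1  5|2|0
PS(1,4) f=2→J2  5|2|1
+link5  6|2|1
P(3,5) f=1→J1  6|3|1
P(0,1) f=1→J1  6|4|1
+link6  7|4|1
PS(6,2) f=2→J2  7|4|2
+link7  8|4|2
+link8  9|4|2
C(7,5) f=2→J2  9|4|3
PS(7,8) f=2→J2  9|4|4
M = 3(9−1)−2·4−4 = 24−8−4 = 12

M = 12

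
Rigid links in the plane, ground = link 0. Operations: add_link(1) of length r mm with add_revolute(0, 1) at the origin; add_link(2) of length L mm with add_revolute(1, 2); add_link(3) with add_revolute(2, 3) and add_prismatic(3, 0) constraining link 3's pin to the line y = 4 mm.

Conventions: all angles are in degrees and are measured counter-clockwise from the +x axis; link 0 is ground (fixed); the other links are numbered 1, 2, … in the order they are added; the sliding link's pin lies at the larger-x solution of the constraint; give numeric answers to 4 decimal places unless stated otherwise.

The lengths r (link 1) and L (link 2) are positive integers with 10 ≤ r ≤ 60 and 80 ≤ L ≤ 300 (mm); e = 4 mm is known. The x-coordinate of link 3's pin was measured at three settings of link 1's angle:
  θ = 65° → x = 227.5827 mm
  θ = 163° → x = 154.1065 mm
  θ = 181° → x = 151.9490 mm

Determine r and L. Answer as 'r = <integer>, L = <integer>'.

constraint per measurement: (x − r cos θ)² + (r sin θ − e)² = L²
subtracting the θ₁ and θ₂ equations cancels the r² and L² terms:
r = (x₁² − x₂²) / (2[(x₁cos θ₁ + e sin θ₁) − (x₂cos θ₂ + e sin θ₂)]) = 57.0001 → r = 57
L² = (x₁ − r cos θ₁)² + (r sin θ₁ − e)² = 43681.0200 → L = 209.0000 → L = 209
check at θ₃=181°: x = 151.9490 (printed 151.9490) ✓

r = 57, L = 209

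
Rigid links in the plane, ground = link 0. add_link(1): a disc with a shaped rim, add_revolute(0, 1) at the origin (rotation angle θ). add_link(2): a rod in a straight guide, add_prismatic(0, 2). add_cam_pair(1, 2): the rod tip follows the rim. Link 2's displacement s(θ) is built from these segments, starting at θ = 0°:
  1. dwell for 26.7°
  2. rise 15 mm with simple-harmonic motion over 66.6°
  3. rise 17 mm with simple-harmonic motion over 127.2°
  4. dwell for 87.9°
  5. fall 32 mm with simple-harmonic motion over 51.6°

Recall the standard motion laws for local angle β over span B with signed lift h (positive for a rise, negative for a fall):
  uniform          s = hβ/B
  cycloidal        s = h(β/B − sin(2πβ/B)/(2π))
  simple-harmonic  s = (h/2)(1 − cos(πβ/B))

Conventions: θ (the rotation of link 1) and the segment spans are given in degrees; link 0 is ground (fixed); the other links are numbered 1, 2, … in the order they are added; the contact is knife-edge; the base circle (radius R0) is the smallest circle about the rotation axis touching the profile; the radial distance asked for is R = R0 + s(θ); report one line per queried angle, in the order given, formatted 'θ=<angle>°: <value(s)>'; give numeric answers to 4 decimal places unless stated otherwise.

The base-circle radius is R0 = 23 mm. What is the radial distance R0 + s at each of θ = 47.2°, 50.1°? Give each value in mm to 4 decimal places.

segment 1 (0° to 26.7°, dwell): s unchanged at 0.0000
θ = 47.2° falls in segment 2 (26.7° to 93.3°, simple-harmonic, h = 15): β = 47.2 − 26.7 = 20.5°, B = 66.6°; Δs = 15/2·(1 − cos(π·0.3078)) = 3.2418; s = 0.0000 + 3.2418 = 3.2418
θ = 50.1° falls in segment 2 (26.7° to 93.3°, simple-harmonic, h = 15): β = 50.1 − 26.7 = 23.4°, B = 66.6°; Δs = 15/2·(1 − cos(π·0.3514)) = 4.1235; s = 0.0000 + 4.1235 = 4.1235
θ=47.2°: R = R0 + s = 23 + 3.2418 = 26.2418
θ=50.1°: R = R0 + s = 23 + 4.1235 = 27.1235

θ=47.2°: 26.2418
θ=50.1°: 27.1235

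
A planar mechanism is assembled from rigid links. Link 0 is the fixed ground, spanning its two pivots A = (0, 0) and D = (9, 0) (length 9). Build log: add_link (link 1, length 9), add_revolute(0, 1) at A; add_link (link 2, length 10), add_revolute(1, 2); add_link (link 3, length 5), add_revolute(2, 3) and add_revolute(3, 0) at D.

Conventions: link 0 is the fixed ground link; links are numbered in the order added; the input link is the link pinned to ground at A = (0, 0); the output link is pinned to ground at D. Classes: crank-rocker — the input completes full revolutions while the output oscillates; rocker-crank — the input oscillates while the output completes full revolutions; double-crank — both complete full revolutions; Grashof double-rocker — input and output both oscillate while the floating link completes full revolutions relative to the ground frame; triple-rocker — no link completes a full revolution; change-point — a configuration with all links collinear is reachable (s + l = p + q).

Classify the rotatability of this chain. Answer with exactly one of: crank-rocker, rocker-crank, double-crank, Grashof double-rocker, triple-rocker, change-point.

lengths: ground=9, input=9, coupler=10, output=5
sorted: s=5 (shortest), l=10 (longest), p+q=18
s + l = 15 vs p + q = 18
s + l < p + q (Grashof) with shortest = output link → rocker-crank

rocker-crank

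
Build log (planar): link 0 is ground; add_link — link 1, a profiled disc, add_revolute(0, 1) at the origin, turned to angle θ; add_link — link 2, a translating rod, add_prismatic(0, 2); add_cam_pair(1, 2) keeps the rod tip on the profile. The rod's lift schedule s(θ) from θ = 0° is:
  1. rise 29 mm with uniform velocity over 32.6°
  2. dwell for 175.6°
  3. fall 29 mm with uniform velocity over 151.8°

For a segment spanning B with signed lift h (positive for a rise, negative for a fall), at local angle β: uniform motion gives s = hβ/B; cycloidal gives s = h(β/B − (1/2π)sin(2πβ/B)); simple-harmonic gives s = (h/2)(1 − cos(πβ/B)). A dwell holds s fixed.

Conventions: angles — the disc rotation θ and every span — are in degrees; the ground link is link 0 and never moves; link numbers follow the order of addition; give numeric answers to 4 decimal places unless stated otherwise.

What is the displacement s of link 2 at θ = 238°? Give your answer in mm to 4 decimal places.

seg 1 [0°–32.6°] uniform, h=29: full span → s += 29 → s = 29.0000
seg 2 [32.6°–208.2°] dwell: s stays 29.0000
seg 3 [208.2°–360°] uniform, h=-29: θ=238° here. β=29.8, B=151.8. -29·29.8/151.8 = -5.6930 → s = 23.3070

23.3070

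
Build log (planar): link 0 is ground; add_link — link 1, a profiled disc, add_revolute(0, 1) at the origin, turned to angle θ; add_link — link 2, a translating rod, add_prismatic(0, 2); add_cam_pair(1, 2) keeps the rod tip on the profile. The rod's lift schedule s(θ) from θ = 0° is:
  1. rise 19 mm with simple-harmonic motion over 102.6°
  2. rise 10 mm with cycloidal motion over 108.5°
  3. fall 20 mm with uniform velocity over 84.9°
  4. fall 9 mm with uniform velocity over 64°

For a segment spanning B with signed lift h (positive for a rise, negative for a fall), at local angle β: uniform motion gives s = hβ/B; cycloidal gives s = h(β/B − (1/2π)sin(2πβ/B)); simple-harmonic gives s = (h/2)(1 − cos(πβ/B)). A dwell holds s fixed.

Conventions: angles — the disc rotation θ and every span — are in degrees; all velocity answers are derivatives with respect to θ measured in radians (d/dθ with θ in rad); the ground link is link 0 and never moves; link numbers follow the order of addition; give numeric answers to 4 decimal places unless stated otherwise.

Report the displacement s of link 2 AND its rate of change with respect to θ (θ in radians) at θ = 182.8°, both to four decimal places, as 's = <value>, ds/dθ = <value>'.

seg 1 [0°–102.6°] simple-harmonic, h=19: full span → s += 19 → s = 19.0000
seg 2 [102.6°–211.1°] cycloidal, h=10: θ=182.8° here. β=80.2, B=108.5. 10·(0.7392 − sin(2π·0.7392)/(2π)) = 8.9796 → s = 27.9796
velocity in seg [102.6°–211.1°] (cycloidal), θ in radians: β = 80.2° = 1.3998 rad, B = 108.5° = 1.8937 rad; ds/dθ = (h/B)(1 − cos(2πβ/B)) = (10/1.8937)(1 − cos(2π·0.7392)) = 5.639759 mm/rad

s = 27.9796, ds/dθ = 5.6398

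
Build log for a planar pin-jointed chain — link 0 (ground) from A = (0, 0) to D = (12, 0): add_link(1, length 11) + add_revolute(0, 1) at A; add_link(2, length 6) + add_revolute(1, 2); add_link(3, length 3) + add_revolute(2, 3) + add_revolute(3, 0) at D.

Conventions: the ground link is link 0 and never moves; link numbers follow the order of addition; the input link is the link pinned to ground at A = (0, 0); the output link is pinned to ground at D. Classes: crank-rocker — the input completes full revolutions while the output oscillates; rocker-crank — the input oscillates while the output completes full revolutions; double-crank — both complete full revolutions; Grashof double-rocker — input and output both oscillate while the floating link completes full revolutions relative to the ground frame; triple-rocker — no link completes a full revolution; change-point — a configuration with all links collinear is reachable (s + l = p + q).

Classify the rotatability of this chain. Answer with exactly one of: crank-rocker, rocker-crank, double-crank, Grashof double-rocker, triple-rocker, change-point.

lengths: ground=12, input=11, coupler=6, output=3
sorted: s=3 (shortest), l=12 (longest), p+q=17
s + l = 15 vs p + q = 17
s + l < p + q (Grashof) with shortest = output link → rocker-crank

rocker-crank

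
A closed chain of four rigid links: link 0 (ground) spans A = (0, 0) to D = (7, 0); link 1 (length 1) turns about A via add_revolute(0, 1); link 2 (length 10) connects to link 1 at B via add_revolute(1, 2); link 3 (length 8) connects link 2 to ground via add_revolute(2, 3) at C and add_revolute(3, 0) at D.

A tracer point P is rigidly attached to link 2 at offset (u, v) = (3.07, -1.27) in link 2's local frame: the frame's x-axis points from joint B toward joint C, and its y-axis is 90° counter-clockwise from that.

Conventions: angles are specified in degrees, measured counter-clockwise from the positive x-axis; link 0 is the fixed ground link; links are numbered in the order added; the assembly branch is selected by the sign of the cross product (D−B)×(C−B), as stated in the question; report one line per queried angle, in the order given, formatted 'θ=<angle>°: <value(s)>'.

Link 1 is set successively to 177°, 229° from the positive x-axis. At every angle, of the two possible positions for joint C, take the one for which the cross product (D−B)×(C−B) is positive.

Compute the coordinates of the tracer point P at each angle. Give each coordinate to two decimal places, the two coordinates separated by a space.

A=(0,0), D=(7.00,0)
θ=177°: B = A + 1.00·(cos177°, sin177°) = (-0.9986, 0.0523)
θ=177°: |BD| = 7.9988
θ=177°: circle(B,10.00) ∩ circle(D,8.00): a=6.2497, h=7.8065
θ=177°:   candidates: C₊=(5.3021,7.8177) cross=62.442; C₋=(5.1999,-7.7948) cross=-62.442
θ=177°:   branch + wants cross > 0 → take C=(5.3021,7.8177) (cross=62.442)
θ=177°: ex = (C−B)/|BC| = (0.6301,0.7765); ey = (-0.7765,0.6301)
θ=177°: P = B + 3.07·ex + -1.27·ey = (1.9219,1.6361)
θ=229°: B = A + 1.00·(cos229°, sin229°) = (-0.6561, -0.7547)
θ=229°: |BD| = 7.6932
θ=229°: circle(B,10.00) ∩ circle(D,8.00): a=6.1863, h=7.8568
θ=229°:   candidates: C₊=(4.7297,7.6711) cross=60.444; C₋=(6.2712,-7.9667) cross=-60.444
θ=229°:   branch + wants cross > 0 → take C=(4.7297,7.6711) (cross=60.444)
θ=229°: ex = (C−B)/|BC| = (0.5386,0.8426); ey = (-0.8426,0.5386)
θ=229°: P = B + 3.07·ex + -1.27·ey = (2.0674,1.1480)

θ=177°: 1.92 1.64
θ=229°: 2.07 1.15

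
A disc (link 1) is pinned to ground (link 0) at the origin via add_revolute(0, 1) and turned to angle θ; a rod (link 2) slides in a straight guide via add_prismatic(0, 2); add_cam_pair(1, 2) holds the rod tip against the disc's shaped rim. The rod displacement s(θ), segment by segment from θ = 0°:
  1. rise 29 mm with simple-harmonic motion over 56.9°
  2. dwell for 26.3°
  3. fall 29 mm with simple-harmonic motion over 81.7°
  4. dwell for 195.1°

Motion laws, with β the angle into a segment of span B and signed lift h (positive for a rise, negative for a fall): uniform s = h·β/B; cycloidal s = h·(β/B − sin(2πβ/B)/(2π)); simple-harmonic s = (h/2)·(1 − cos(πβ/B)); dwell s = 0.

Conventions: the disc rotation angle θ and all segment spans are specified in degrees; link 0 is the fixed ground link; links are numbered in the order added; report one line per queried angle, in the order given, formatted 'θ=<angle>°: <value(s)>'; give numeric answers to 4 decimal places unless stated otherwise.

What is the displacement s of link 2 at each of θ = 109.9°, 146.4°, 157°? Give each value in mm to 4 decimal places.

segment 1 (0° to 56.9°, simple-harmonic, h = 29) is passed completely: s = 0.0000 + (29) = 29.0000
segment 2 (56.9° to 83.2°, dwell): s unchanged at 29.0000
θ = 109.9° falls in segment 3 (83.2° to 164.9°, simple-harmonic, h = -29): β = 109.9 − 83.2 = 26.7°, B = 81.7°; Δs = -29/2·(1 − cos(π·0.3268)) = -6.9940; s = 29.0000 − 6.9940 = 22.0060
θ = 146.4° falls in segment 3 (83.2° to 164.9°, simple-harmonic, h = -29): β = 146.4 − 83.2 = 63.2°, B = 81.7°; Δs = -29/2·(1 − cos(π·0.7736)) = -25.4832; s = 29.0000 − 25.4832 = 3.5168
θ = 157° falls in segment 3 (83.2° to 164.9°, simple-harmonic, h = -29): β = 157 − 83.2 = 73.8°, B = 81.7°; Δs = -29/2·(1 − cos(π·0.9033)) = -28.3361; s = 29.0000 − 28.3361 = 0.6639

θ=109.9°: 22.0060
θ=146.4°: 3.5168
θ=157°: 0.6639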